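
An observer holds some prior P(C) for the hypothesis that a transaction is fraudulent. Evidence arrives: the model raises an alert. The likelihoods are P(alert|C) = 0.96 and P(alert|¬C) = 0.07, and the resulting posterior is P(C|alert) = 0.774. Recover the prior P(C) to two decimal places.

In odds form, posterior odds = prior odds × likelihood ratio, so prior odds = posterior odds ÷ LR.
Posterior odds = 0.774/(1−0.774) = 3.4248. LR = 0.96/0.07 = 13.7143.
Prior odds = 3.4248/13.7143 = 0.2497, so P(C) = 0.2497/(1+0.2497) ≈ 0.20.

P(C) = 0.20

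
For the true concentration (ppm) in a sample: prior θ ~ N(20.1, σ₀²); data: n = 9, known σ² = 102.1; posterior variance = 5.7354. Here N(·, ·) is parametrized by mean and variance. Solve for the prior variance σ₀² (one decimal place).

σ₀² = 11.6

Posterior precision equals prior precision plus data precision: 1/σ_n² = 1/σ₀² + n/σ².
So 1/σ₀² = 1/5.7354 − 9/102.1 = 0.174356 − 0.088149 = 0.086207.
Hence σ₀² = 1/0.086207 ≈ 11.6.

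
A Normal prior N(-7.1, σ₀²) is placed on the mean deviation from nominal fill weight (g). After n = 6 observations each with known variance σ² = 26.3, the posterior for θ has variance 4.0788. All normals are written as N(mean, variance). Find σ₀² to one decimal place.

For the Normal–Normal model with known σ², precisions add: τ_n = τ₀ + n/σ².
So 1/σ₀² = 1/4.0788 − 6/26.3 = 0.245170 − 0.228137 = 0.017033.
Hence σ₀² = 1/0.017033 ≈ 58.7.

σ₀² = 58.7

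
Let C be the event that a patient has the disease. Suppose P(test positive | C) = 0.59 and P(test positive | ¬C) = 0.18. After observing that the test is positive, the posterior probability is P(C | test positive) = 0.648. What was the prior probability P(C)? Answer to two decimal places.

Bayes' rule in odds form gives O(C|E) = O(C)·[P(E|C)/P(E|¬C)], hence O(C) = O(C|E)/LR.
Posterior odds = 0.648/(1−0.648) = 1.8409. LR = 0.59/0.18 = 3.2778.
Prior odds = 1.8409/3.2778 = 0.5616, so P(C) = 0.5616/(1+0.5616) ≈ 0.36.

P(C) = 0.36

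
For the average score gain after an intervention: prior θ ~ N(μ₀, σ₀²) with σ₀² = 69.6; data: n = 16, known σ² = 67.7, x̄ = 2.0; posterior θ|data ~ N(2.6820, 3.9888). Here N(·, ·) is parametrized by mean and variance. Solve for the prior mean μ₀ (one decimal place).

With known observation variance, the Normal–Normal posterior has precision τ_n = τ₀ + n/σ² and mean μ_n = (τ₀μ₀ + (n/σ²)x̄)/τ_n.
Here τ₀ = 1/69.6 = 0.014368 and τ_data = 16/67.7 = 0.236337, so τ_n = 0.250705.
Rearranging for μ₀: μ₀ = (μ_n·τ_n − τ_data·x̄)/τ₀ = (2.6820·0.250705 − 0.236337·2.0) / 0.014368 = 0.199717/0.014368 ≈ 13.9.

μ₀ = 13.9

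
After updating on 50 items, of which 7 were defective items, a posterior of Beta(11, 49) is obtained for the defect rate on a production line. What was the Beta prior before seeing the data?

Beta(4, 6)

Beta is conjugate to the binomial likelihood: posterior = Beta(α+s, β+f).
Subtract the data counts: 11−7=4, 49−43=6.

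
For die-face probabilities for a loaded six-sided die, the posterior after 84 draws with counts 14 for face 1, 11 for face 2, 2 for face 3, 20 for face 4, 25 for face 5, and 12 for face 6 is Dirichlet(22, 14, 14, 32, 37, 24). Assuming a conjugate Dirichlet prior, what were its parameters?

For a Dirichlet(α) prior with multinomial counts c, the posterior is Dirichlet(α + c) componentwise.
Subtract each count from the matching posterior parameter: 22−14=8, 14−11=3, 14−2=12, 32−20=12, 37−25=12, 24−12=12.

Dirichlet(8, 3, 12, 12, 12, 12)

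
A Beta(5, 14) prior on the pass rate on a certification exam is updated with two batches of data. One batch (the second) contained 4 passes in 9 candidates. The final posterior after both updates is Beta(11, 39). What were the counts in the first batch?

Sequential conjugate updates are equivalent to a single update on the pooled data, so total successes = posterior α − prior α and total failures = posterior β − prior β.
Total across both batches: 11−5=6 passes, 39−14=25 failures.
Subtract the second batch: 6−4=2 passes and 25−5=20 failures.

2 passes and 20 failures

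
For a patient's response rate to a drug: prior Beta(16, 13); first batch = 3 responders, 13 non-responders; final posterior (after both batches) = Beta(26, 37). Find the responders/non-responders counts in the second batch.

7 responders and 11 non-responders

Sequential conjugate updates are equivalent to a single update on the pooled data, so total successes = posterior α − prior α and total failures = posterior β − prior β.
Total across both batches: 26−16=10 responders, 37−13=24 non-responders.
Subtract the first batch: 10−3=7 responders and 24−13=11 non-responders.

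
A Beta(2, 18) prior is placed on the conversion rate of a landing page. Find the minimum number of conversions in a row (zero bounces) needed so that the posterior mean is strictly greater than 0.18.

After k conversions and 0 bounces the posterior is Beta(2+k, 18), with mean (2+k)/(2+18+k).
Set (2+k)/(20+k) > 0.18 and solve: k > (0.18·20 − 2)/(1 − 0.18) = 1.951.
The smallest integer exceeding 1.951 is 2.

k = 2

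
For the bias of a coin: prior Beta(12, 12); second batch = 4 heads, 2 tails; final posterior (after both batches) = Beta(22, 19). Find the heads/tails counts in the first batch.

6 heads and 5 tails

Because Beta–binomial updating is additive in the counts, the combined data contributed (α_post−α_prior, β_post−β_prior) successes and failures.
Total across both batches: 22−12=10 heads, 19−12=7 tails.
Subtract the second batch: 10−4=6 heads and 7−2=5 tails.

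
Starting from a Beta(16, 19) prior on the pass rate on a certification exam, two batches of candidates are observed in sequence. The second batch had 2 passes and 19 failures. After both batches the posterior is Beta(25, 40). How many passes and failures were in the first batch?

7 passes and 2 failures

Sequential conjugate updates are equivalent to a single update on the pooled data, so total successes = posterior α − prior α and total failures = posterior β − prior β.
Total across both batches: 25−16=9 passes, 40−19=21 failures.
Subtract the second batch: 9−2=7 passes and 21−19=2 failures.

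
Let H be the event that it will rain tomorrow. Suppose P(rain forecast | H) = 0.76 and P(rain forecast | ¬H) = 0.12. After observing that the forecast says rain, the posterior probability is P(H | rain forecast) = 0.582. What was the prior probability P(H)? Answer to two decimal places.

P(H) = 0.18

In odds form, posterior odds = prior odds × likelihood ratio, so prior odds = posterior odds ÷ LR.
Posterior odds = 0.582/(1−0.582) = 1.3923. LR = 0.76/0.12 = 6.3333.
Prior odds = 1.3923/6.3333 = 0.2198, so P(H) = 0.2198/(1+0.2198) ≈ 0.18.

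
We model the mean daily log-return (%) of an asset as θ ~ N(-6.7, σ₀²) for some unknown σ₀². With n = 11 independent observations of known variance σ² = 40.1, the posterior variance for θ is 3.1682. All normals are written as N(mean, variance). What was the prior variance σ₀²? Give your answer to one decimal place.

Posterior precision equals prior precision plus data precision: 1/σ_n² = 1/σ₀² + n/σ².
So 1/σ₀² = 1/3.1682 − 11/40.1 = 0.315637 − 0.274314 = 0.041323.
Hence σ₀² = 1/0.041323 ≈ 24.2.

σ₀² = 24.2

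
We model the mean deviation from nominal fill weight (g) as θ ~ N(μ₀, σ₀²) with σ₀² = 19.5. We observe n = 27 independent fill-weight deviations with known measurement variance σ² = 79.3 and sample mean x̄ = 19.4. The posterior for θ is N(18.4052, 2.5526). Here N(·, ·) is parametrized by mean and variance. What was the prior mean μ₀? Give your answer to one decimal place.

With known observation variance, the Normal–Normal posterior has precision τ_n = τ₀ + n/σ² and mean μ_n = (τ₀μ₀ + (n/σ²)x̄)/τ_n.
Here τ₀ = 1/19.5 = 0.051282 and τ_data = 27/79.3 = 0.340479, so τ_n = 0.391761.
Rearranging for μ₀: μ₀ = (μ_n·τ_n − τ_data·x̄)/τ₀ = (18.4052·0.391761 − 0.340479·19.4) / 0.051282 = 0.605147/0.051282 ≈ 11.8.

μ₀ = 11.8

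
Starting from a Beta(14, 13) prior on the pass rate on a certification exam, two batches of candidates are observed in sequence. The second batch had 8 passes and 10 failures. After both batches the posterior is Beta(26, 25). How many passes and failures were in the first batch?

Sequential conjugate updates are equivalent to a single update on the pooled data, so total successes = posterior α − prior α and total failures = posterior β − prior β.
Total across both batches: 26−14=12 passes, 25−13=12 failures.
Subtract the second batch: 12−8=4 passes and 12−10=2 failures.

4 passes and 2 failures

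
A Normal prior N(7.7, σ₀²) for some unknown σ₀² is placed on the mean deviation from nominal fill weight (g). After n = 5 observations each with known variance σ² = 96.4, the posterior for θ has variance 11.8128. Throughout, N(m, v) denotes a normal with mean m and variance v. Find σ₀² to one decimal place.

Posterior precision equals prior precision plus data precision: 1/σ_n² = 1/σ₀² + n/σ².
So 1/σ₀² = 1/11.8128 − 5/96.4 = 0.084654 − 0.051867 = 0.032787.
Hence σ₀² = 1/0.032787 ≈ 30.5.

σ₀² = 30.5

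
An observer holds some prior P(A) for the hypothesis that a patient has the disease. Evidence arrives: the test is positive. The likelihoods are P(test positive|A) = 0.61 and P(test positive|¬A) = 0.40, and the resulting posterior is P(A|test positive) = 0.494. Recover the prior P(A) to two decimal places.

Bayes' rule in odds form gives O(A|E) = O(A)·[P(E|A)/P(E|¬A)], hence O(A) = O(A|E)/LR.
Posterior odds = 0.494/(1−0.494) = 0.9763. LR = 0.61/0.40 = 1.5250.
Prior odds = 0.9763/1.5250 = 0.6402, so P(A) = 0.6402/(1+0.6402) ≈ 0.39.

P(A) = 0.39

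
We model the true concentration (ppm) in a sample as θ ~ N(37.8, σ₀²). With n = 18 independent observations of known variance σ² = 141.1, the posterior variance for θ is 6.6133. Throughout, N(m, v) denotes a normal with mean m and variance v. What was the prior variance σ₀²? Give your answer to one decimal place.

For the Normal–Normal model with known σ², precisions add: τ_n = τ₀ + n/σ².
So 1/σ₀² = 1/6.6133 − 18/141.1 = 0.151210 − 0.127569 = 0.023641.
Hence σ₀² = 1/0.023641 ≈ 42.3.

σ₀² = 42.3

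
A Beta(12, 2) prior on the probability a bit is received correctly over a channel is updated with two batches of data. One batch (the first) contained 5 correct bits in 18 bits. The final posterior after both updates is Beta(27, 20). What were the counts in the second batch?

Because Beta–binomial updating is additive in the counts, the combined data contributed (α_post−α_prior, β_post−β_prior) successes and failures.
Total across both batches: 27−12=15 correct bits, 20−2=18 errors.
Subtract the first batch: 15−5=10 correct bits and 18−13=5 errors.

10 correct bits and 5 errors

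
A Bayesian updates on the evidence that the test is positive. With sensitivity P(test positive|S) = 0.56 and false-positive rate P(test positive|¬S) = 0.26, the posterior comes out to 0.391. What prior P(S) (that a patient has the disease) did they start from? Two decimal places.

Bayes' rule in odds form gives O(S|E) = O(S)·[P(E|S)/P(E|¬S)], hence O(S) = O(S|E)/LR.
Posterior odds = 0.391/(1−0.391) = 0.6420. LR = 0.56/0.26 = 2.1538.
Prior odds = 0.6420/2.1538 = 0.2981, so P(S) = 0.2981/(1+0.2981) ≈ 0.23.

P(S) = 0.23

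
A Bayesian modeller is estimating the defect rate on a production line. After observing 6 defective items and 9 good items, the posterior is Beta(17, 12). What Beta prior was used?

A Beta(α, β) prior with s successes and f failures in binomial data gives a Beta(α+s, β+f) posterior.
Subtract the data counts: 17−6=11, 12−9=3.

Beta(11, 3)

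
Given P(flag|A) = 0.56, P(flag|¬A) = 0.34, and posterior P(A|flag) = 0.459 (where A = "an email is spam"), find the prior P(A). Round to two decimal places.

P(A) = 0.34

Bayes' rule in odds form gives O(A|E) = O(A)·[P(E|A)/P(E|¬A)], hence O(A) = O(A|E)/LR.
Posterior odds = 0.459/(1−0.459) = 0.8484. LR = 0.56/0.34 = 1.6471.
Prior odds = 0.8484/1.6471 = 0.5151, so P(A) = 0.5151/(1+0.5151) ≈ 0.34.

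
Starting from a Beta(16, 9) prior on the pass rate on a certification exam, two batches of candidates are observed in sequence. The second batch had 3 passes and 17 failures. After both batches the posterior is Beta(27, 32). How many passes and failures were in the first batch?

Sequential conjugate updates are equivalent to a single update on the pooled data, so total successes = posterior α − prior α and total failures = posterior β − prior β.
Total across both batches: 27−16=11 passes, 32−9=23 failures.
Subtract the second batch: 11−3=8 passes and 23−17=6 failures.

8 passes and 6 failures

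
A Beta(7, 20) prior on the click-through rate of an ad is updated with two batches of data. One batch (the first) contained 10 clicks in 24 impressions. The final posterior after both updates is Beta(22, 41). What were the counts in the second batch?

5 clicks and 7 non-clicks

Because Beta–binomial updating is additive in the counts, the combined data contributed (α_post−α_prior, β_post−β_prior) successes and failures.
Total across both batches: 22−7=15 clicks, 41−20=21 non-clicks.
Subtract the first batch: 15−10=5 clicks and 21−14=7 non-clicks.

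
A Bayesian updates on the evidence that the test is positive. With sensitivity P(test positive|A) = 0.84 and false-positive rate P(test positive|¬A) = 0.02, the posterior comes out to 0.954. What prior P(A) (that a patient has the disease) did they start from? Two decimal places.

P(A) = 0.33

Bayes' rule in odds form gives O(A|E) = O(A)·[P(E|A)/P(E|¬A)], hence O(A) = O(A|E)/LR.
Posterior odds = 0.954/(1−0.954) = 20.7391. LR = 0.84/0.02 = 42.0000.
Prior odds = 20.7391/42.0000 = 0.4938, so P(A) = 0.4938/(1+0.4938) ≈ 0.33.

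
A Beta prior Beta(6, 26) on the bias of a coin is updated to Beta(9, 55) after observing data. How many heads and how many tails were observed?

A Beta(a, b) prior with s successes and f failures in binomial data gives a Beta(a+s, b+f) posterior.
Match parameters: s=9−6=3, f=55−26=29.

3 heads and 29 tails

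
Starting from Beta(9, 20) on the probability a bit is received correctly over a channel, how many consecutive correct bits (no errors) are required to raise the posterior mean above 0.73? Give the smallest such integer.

After k correct bits and 0 errors the posterior is Beta(9+k, 20), with mean (9+k)/(9+20+k).
Set (9+k)/(29+k) > 0.73 and solve: k > (0.73·29 − 9)/(1 − 0.73) = 45.074.
The smallest integer exceeding 45.074 is 46, and checking k=46: (55)/(75) = 0.7333 > 0.73.

k = 46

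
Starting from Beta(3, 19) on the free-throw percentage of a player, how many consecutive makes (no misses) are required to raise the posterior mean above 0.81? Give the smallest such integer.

k = 79

After k makes and 0 misses the posterior is Beta(3+k, 19), with mean (3+k)/(3+19+k).
Set (3+k)/(22+k) > 0.81 and solve: k > (0.81·22 − 3)/(1 − 0.81) = 78.000.
The smallest integer exceeding 78.000 is 79.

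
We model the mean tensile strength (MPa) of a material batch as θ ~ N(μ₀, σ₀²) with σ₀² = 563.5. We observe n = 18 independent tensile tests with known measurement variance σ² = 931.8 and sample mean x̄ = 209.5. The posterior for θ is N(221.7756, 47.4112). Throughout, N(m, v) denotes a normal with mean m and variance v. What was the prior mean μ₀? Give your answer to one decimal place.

μ₀ = 355.4

The posterior mean is a precision-weighted average: μ_n = (τ₀μ₀ + τ_data·x̄)/(τ₀+τ_data), with τ₀=1/σ₀² and τ_data=n/σ².
Here τ₀ = 1/563.5 = 0.001775 and τ_data = 18/931.8 = 0.019317, so τ_n = 0.021092.
Rearranging for μ₀: μ₀ = (μ_n·τ_n − τ_data·x̄)/τ₀ = (221.7756·0.021092 − 0.019317·209.5) / 0.001775 = 0.630779/0.001775 ≈ 355.4.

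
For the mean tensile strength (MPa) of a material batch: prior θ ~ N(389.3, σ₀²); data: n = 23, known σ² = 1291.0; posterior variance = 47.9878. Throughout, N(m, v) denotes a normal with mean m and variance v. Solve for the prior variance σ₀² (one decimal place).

σ₀² = 330.8

For the Normal–Normal model with known σ², precisions add: τ_n = τ₀ + n/σ².
So 1/σ₀² = 1/47.9878 − 23/1291.0 = 0.020839 − 0.017816 = 0.003023.
Hence σ₀² = 1/0.003023 ≈ 330.8.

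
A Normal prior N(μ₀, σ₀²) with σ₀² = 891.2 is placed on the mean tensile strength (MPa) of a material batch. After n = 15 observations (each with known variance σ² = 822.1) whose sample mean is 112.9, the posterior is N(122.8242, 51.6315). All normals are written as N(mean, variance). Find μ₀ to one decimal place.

μ₀ = 284.2

With known observation variance, the Normal–Normal posterior has precision τ_n = τ₀ + n/σ² and mean μ_n = (τ₀μ₀ + (n/σ²)x̄)/τ_n.
Here τ₀ = 1/891.2 = 0.001122 and τ_data = 15/822.1 = 0.018246, so τ_n = 0.019368.
Rearranging for μ₀: μ₀ = (μ_n·τ_n − τ_data·x̄)/τ₀ = (122.8242·0.019368 − 0.018246·112.9) / 0.001122 = 0.318886/0.001122 ≈ 284.2.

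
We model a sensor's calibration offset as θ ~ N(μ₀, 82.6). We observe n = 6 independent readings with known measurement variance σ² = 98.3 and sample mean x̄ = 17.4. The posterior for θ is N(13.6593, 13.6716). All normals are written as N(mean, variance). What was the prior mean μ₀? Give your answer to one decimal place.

With known observation variance, the Normal–Normal posterior has precision τ_n = τ₀ + n/σ² and mean μ_n = (τ₀μ₀ + (n/σ²)x̄)/τ_n.
Here τ₀ = 1/82.6 = 0.012107 and τ_data = 6/98.3 = 0.061038, so τ_n = 0.073145.
Rearranging for μ₀: μ₀ = (μ_n·τ_n − τ_data·x̄)/τ₀ = (13.6593·0.073145 − 0.061038·17.4) / 0.012107 = -0.062952/0.012107 ≈ -5.2.

μ₀ = -5.2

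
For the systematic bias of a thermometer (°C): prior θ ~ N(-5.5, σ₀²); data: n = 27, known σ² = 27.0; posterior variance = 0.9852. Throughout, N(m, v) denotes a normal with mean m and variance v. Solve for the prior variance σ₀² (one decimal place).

For the Normal–Normal model with known σ², precisions add: τ_n = τ₀ + n/σ².
So 1/σ₀² = 1/0.9852 − 27/27.0 = 1.015022 − 1.000000 = 0.015022.
Hence σ₀² = 1/0.015022 ≈ 66.6.

σ₀² = 66.6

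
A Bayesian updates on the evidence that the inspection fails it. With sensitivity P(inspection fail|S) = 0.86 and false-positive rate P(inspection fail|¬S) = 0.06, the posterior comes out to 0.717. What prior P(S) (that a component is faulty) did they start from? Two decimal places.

Bayes' rule in odds form gives O(S|E) = O(S)·[P(E|S)/P(E|¬S)], hence O(S) = O(S|E)/LR.
Posterior odds = 0.717/(1−0.717) = 2.5336. LR = 0.86/0.06 = 14.3333.
Prior odds = 2.5336/14.3333 = 0.1768, so P(S) = 0.1768/(1+0.1768) ≈ 0.15.

P(S) = 0.15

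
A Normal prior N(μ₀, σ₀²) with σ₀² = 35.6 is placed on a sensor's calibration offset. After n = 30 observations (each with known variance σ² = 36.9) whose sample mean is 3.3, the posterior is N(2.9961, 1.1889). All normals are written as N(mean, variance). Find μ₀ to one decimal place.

μ₀ = -5.8

The posterior mean is a precision-weighted average: μ_n = (τ₀μ₀ + τ_data·x̄)/(τ₀+τ_data), with τ₀=1/σ₀² and τ_data=n/σ².
Here τ₀ = 1/35.6 = 0.028090 and τ_data = 30/36.9 = 0.813008, so τ_n = 0.841098.
Rearranging for μ₀: μ₀ = (μ_n·τ_n − τ_data·x̄)/τ₀ = (2.9961·0.841098 − 0.813008·3.3) / 0.028090 = -0.162913/0.028090 ≈ -5.8.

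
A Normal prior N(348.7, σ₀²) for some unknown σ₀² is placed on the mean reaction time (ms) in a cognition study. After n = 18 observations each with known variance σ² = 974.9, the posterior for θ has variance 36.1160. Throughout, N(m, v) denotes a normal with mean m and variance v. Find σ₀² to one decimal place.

Posterior precision equals prior precision plus data precision: 1/σ_n² = 1/σ₀² + n/σ².
So 1/σ₀² = 1/36.1160 − 18/974.9 = 0.027689 − 0.018463 = 0.009226.
Hence σ₀² = 1/0.009226 ≈ 108.4.

σ₀² = 108.4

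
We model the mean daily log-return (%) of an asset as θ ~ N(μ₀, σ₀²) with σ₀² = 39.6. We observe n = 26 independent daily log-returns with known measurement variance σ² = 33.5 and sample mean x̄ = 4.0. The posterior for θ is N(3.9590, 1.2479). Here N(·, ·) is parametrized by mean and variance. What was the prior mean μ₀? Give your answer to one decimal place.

μ₀ = 2.7

With known observation variance, the Normal–Normal posterior has precision τ_n = τ₀ + n/σ² and mean μ_n = (τ₀μ₀ + (n/σ²)x̄)/τ_n.
Here τ₀ = 1/39.6 = 0.025253 and τ_data = 26/33.5 = 0.776119, so τ_n = 0.801372.
Rearranging for μ₀: μ₀ = (μ_n·τ_n − τ_data·x̄)/τ₀ = (3.9590·0.801372 − 0.776119·4.0) / 0.025253 = 0.068156/0.025253 ≈ 2.7.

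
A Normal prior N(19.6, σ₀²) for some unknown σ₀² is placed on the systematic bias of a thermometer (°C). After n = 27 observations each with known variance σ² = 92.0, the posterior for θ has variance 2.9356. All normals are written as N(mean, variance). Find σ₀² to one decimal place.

Posterior precision equals prior precision plus data precision: 1/σ_n² = 1/σ₀² + n/σ².
So 1/σ₀² = 1/2.9356 − 27/92.0 = 0.340646 − 0.293478 = 0.047168.
Hence σ₀² = 1/0.047168 ≈ 21.2.

σ₀² = 21.2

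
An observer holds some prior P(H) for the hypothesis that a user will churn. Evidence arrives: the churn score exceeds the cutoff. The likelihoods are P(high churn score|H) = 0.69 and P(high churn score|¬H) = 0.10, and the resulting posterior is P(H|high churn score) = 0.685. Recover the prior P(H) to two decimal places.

Bayes' rule in odds form gives O(H|E) = O(H)·[P(E|H)/P(E|¬H)], hence O(H) = O(H|E)/LR.
Posterior odds = 0.685/(1−0.685) = 2.1746. LR = 0.69/0.10 = 6.9000.
Prior odds = 2.1746/6.9000 = 0.3152, so P(H) = 0.3152/(1+0.3152) ≈ 0.24.

P(H) = 0.24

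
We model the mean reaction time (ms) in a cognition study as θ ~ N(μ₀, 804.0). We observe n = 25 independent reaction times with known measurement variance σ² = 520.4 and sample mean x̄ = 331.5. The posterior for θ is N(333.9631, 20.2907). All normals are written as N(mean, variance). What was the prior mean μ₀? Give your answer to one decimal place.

The posterior mean is a precision-weighted average: μ_n = (τ₀μ₀ + τ_data·x̄)/(τ₀+τ_data), with τ₀=1/σ₀² and τ_data=n/σ².
Here τ₀ = 1/804.0 = 0.001244 and τ_data = 25/520.4 = 0.048040, so τ_n = 0.049284.
Rearranging for μ₀: μ₀ = (μ_n·τ_n − τ_data·x̄)/τ₀ = (333.9631·0.049284 − 0.048040·331.5) / 0.001244 = 0.533777/0.001244 ≈ 429.1.

μ₀ = 429.1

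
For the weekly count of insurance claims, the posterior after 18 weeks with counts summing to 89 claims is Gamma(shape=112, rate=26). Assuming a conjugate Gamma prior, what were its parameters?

Gamma(shape=23, rate=8)

A Gamma(α, β) prior (rate parametrization) on a Poisson rate with n observations summing to S gives posterior Gamma(α+S, β+n).
So α = 112 − 89 = 23 and β = 26 − 18 = 8.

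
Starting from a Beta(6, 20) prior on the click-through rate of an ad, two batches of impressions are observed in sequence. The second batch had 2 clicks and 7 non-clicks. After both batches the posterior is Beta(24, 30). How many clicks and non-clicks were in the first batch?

Because Beta–binomial updating is additive in the counts, the combined data contributed (α_post−α_prior, β_post−β_prior) successes and failures.
Total across both batches: 24−6=18 clicks, 30−20=10 non-clicks.
Subtract the second batch: 18−2=16 clicks and 10−7=3 non-clicks.

16 clicks and 3 non-clicks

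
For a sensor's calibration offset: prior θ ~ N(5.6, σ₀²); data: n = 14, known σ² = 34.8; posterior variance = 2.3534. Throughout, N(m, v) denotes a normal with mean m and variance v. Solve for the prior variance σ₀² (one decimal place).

Posterior precision equals prior precision plus data precision: 1/σ_n² = 1/σ₀² + n/σ².
So 1/σ₀² = 1/2.3534 − 14/34.8 = 0.424917 − 0.402299 = 0.022618.
Hence σ₀² = 1/0.022618 ≈ 44.2.

σ₀² = 44.2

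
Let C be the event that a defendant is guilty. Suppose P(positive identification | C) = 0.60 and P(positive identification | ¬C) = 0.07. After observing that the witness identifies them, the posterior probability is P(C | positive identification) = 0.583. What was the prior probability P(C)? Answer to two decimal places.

In odds form, posterior odds = prior odds × likelihood ratio, so prior odds = posterior odds ÷ LR.
Posterior odds = 0.583/(1−0.583) = 1.3981. LR = 0.60/0.07 = 8.5714.
Prior odds = 1.3981/8.5714 = 0.1631, so P(C) = 0.1631/(1+0.1631) ≈ 0.14.

P(C) = 0.14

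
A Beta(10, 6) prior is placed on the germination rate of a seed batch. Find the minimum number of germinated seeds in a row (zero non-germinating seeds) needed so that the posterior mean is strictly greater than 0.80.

After k germinated seeds and 0 non-germinating seeds the posterior is Beta(10+k, 6), with mean (10+k)/(10+6+k).
Set (10+k)/(16+k) > 0.80 and solve: k > (0.80·16 − 10)/(1 − 0.80) = 14.000.
The smallest integer exceeding 14.000 is 15, and checking k=15: (25)/(31) = 0.8065 > 0.80.

k = 15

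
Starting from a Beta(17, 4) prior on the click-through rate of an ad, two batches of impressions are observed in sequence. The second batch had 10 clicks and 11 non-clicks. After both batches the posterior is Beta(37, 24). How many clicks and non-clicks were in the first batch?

10 clicks and 9 non-clicks

Sequential conjugate updates are equivalent to a single update on the pooled data, so total successes = posterior α − prior α and total failures = posterior β − prior β.
Total across both batches: 37−17=20 clicks, 24−4=20 non-clicks.
Subtract the second batch: 20−10=10 clicks and 20−11=9 non-clicks.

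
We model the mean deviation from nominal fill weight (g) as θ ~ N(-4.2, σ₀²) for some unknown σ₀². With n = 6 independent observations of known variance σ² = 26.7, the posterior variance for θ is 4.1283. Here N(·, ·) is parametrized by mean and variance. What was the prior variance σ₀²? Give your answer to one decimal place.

For the Normal–Normal model with known σ², precisions add: τ_n = τ₀ + n/σ².
So 1/σ₀² = 1/4.1283 − 6/26.7 = 0.242230 − 0.224719 = 0.017511.
Hence σ₀² = 1/0.017511 ≈ 57.1.

σ₀² = 57.1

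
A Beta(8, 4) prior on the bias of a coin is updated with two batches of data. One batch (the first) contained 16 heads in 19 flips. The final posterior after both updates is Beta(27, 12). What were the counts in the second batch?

Sequential conjugate updates are equivalent to a single update on the pooled data, so total successes = posterior α − prior α and total failures = posterior β − prior β.
Total across both batches: 27−8=19 heads, 12−4=8 tails.
Subtract the first batch: 19−16=3 heads and 8−3=5 tails.

3 heads and 5 tails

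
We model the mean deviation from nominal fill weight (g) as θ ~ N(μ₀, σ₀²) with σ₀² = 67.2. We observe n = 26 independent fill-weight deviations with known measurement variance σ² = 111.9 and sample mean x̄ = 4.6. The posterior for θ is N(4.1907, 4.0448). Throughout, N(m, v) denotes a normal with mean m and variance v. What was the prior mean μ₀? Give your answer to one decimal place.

With known observation variance, the Normal–Normal posterior has precision τ_n = τ₀ + n/σ² and mean μ_n = (τ₀μ₀ + (n/σ²)x̄)/τ_n.
Here τ₀ = 1/67.2 = 0.014881 and τ_data = 26/111.9 = 0.232350, so τ_n = 0.247231.
Rearranging for μ₀: μ₀ = (μ_n·τ_n − τ_data·x̄)/τ₀ = (4.1907·0.247231 − 0.232350·4.6) / 0.014881 = -0.032739/0.014881 ≈ -2.2.

μ₀ = -2.2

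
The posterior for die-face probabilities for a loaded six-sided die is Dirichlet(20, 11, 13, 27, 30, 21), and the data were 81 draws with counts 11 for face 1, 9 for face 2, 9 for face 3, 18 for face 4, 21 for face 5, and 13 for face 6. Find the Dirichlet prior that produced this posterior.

Dirichlet(9, 2, 4, 9, 9, 8)

For a Dirichlet(α) prior with multinomial counts c, the posterior is Dirichlet(α + c) componentwise.
Subtract each count from the matching posterior parameter: 20−11=9, 11−9=2, 13−9=4, 27−18=9, 30−21=9, 21−13=8.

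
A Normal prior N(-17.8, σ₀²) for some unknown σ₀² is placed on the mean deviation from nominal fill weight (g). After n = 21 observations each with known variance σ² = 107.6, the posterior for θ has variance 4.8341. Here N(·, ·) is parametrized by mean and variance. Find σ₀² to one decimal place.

σ₀² = 85.5

Posterior precision equals prior precision plus data precision: 1/σ_n² = 1/σ₀² + n/σ².
So 1/σ₀² = 1/4.8341 − 21/107.6 = 0.206864 − 0.195167 = 0.011697.
Hence σ₀² = 1/0.011697 ≈ 85.5.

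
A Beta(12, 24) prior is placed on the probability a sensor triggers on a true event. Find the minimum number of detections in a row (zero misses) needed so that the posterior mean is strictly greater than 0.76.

After k detections and 0 misses the posterior is Beta(12+k, 24), with mean (12+k)/(12+24+k).
Set (12+k)/(36+k) > 0.76 and solve: k > (0.76·36 − 12)/(1 − 0.76) = 64.000.
The smallest integer exceeding 64.000 is 65.

k = 65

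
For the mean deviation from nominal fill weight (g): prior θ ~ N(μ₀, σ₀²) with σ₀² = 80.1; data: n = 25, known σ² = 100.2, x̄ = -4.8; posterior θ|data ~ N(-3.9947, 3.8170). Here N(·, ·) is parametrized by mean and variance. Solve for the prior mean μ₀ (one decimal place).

μ₀ = 12.1

With known observation variance, the Normal–Normal posterior has precision τ_n = τ₀ + n/σ² and mean μ_n = (τ₀μ₀ + (n/σ²)x̄)/τ_n.
Here τ₀ = 1/80.1 = 0.012484 and τ_data = 25/100.2 = 0.249501, so τ_n = 0.261985.
Rearranging for μ₀: μ₀ = (μ_n·τ_n − τ_data·x̄)/τ₀ = (-3.9947·0.261985 − 0.249501·-4.8) / 0.012484 = 0.151053/0.012484 ≈ 12.1.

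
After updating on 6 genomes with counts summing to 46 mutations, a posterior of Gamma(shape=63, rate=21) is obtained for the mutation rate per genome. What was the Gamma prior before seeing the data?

A Gamma(α, β) prior (rate parametrization) on a Poisson rate with n observations summing to S gives posterior Gamma(α+S, β+n).
So α = 63 − 46 = 17 and β = 21 − 6 = 15.

Gamma(shape=17, rate=15)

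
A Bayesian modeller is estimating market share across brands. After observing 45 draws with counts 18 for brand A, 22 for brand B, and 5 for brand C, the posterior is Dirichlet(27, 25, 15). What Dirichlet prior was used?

Dirichlet(9, 3, 10)

For a Dirichlet(α) prior with multinomial counts c, the posterior is Dirichlet(α + c) componentwise.
Subtract each count from the matching posterior parameter: 27−18=9, 25−22=3, 15−5=10.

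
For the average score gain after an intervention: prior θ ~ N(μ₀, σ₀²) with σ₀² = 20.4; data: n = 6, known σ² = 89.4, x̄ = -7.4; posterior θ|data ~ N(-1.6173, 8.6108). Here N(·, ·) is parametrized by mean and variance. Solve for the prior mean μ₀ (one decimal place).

μ₀ = 6.3

The posterior mean is a precision-weighted average: μ_n = (τ₀μ₀ + τ_data·x̄)/(τ₀+τ_data), with τ₀=1/σ₀² and τ_data=n/σ².
Here τ₀ = 1/20.4 = 0.049020 and τ_data = 6/89.4 = 0.067114, so τ_n = 0.116134.
Rearranging for μ₀: μ₀ = (μ_n·τ_n − τ_data·x̄)/τ₀ = (-1.6173·0.116134 − 0.067114·-7.4) / 0.049020 = 0.308820/0.049020 ≈ 6.3.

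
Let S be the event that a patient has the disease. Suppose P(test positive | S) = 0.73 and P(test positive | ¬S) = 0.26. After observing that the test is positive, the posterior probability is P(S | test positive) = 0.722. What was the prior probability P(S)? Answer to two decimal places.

In odds form, posterior odds = prior odds × likelihood ratio, so prior odds = posterior odds ÷ LR.
Posterior odds = 0.722/(1−0.722) = 2.5971. LR = 0.73/0.26 = 2.8077.
Prior odds = 2.5971/2.8077 = 0.9250, so P(S) = 0.9250/(1+0.9250) ≈ 0.48.

P(S) = 0.48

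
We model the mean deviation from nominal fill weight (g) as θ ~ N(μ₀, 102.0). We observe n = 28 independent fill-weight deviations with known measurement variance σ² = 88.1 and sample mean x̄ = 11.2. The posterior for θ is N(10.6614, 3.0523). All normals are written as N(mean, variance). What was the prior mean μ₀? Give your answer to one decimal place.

The posterior mean is a precision-weighted average: μ_n = (τ₀μ₀ + τ_data·x̄)/(τ₀+τ_data), with τ₀=1/σ₀² and τ_data=n/σ².
Here τ₀ = 1/102.0 = 0.009804 and τ_data = 28/88.1 = 0.317821, so τ_n = 0.327625.
Rearranging for μ₀: μ₀ = (μ_n·τ_n − τ_data·x̄)/τ₀ = (10.6614·0.327625 − 0.317821·11.2) / 0.009804 = -0.066654/0.009804 ≈ -6.8.

μ₀ = -6.8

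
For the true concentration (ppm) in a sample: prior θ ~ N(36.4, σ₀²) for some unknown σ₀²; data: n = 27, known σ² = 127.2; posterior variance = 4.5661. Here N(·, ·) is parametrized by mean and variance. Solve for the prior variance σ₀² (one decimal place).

σ₀² = 148.3

Posterior precision equals prior precision plus data precision: 1/σ_n² = 1/σ₀² + n/σ².
So 1/σ₀² = 1/4.5661 − 27/127.2 = 0.219005 − 0.212264 = 0.006741.
Hence σ₀² = 1/0.006741 ≈ 148.3.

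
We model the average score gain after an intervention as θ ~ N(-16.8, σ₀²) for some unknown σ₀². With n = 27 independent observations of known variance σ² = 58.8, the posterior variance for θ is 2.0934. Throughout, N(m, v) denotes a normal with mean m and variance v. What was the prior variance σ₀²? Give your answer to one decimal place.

σ₀² = 54.0

For the Normal–Normal model with known σ², precisions add: τ_n = τ₀ + n/σ².
So 1/σ₀² = 1/2.0934 − 27/58.8 = 0.477692 − 0.459184 = 0.018508.
Hence σ₀² = 1/0.018508 ≈ 54.0.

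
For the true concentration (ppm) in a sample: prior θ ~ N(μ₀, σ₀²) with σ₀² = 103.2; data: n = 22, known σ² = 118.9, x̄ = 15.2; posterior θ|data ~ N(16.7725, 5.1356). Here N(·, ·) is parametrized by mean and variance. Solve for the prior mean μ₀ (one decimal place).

μ₀ = 46.8

The posterior mean is a precision-weighted average: μ_n = (τ₀μ₀ + τ_data·x̄)/(τ₀+τ_data), with τ₀=1/σ₀² and τ_data=n/σ².
Here τ₀ = 1/103.2 = 0.009690 and τ_data = 22/118.9 = 0.185029, so τ_n = 0.194719.
Rearranging for μ₀: μ₀ = (μ_n·τ_n − τ_data·x̄)/τ₀ = (16.7725·0.194719 − 0.185029·15.2) / 0.009690 = 0.453484/0.009690 ≈ 46.8.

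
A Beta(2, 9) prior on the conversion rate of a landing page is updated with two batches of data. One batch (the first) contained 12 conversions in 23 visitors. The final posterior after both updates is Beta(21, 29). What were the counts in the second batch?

Because Beta–binomial updating is additive in the counts, the combined data contributed (α_post−α_prior, β_post−β_prior) successes and failures.
Total across both batches: 21−2=19 conversions, 29−9=20 bounces.
Subtract the first batch: 19−12=7 conversions and 20−11=9 bounces.

7 conversions and 9 bounces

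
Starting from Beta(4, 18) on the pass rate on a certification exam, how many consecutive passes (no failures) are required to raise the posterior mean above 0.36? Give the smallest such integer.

After k passes and 0 failures the posterior is Beta(4+k, 18), with mean (4+k)/(4+18+k).
Set (4+k)/(22+k) > 0.36 and solve: k > (0.36·22 − 4)/(1 − 0.36) = 6.125.
The smallest integer exceeding 6.125 is 7.

k = 7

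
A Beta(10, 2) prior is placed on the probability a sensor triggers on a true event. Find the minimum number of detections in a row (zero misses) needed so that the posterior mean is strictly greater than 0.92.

After k detections and 0 misses the posterior is Beta(10+k, 2), with mean (10+k)/(10+2+k).
Set (10+k)/(12+k) > 0.92 and solve: k > (0.92·12 − 10)/(1 − 0.92) = 13.000.
The smallest integer exceeding 13.000 is 14.

k = 14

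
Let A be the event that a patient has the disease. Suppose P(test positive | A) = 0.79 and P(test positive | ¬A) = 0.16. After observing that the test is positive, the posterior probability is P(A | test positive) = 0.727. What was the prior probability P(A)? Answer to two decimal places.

P(A) = 0.35

In odds form, posterior odds = prior odds × likelihood ratio, so prior odds = posterior odds ÷ LR.
Posterior odds = 0.727/(1−0.727) = 2.6630. LR = 0.79/0.16 = 4.9375.
Prior odds = 2.6630/4.9375 = 0.5393, so P(A) = 0.5393/(1+0.5393) ≈ 0.35.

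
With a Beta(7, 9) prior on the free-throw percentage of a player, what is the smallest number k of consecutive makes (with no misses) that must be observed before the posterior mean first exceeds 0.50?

k = 3

After k makes and 0 misses the posterior is Beta(7+k, 9), with mean (7+k)/(7+9+k).
Set (7+k)/(16+k) > 0.50 and solve: k > (0.50·16 − 7)/(1 − 0.50) = 2.000.
The smallest integer exceeding 2.000 is 3.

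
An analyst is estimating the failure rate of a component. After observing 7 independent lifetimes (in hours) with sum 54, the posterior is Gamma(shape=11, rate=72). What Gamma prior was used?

For an exponential likelihood with a Gamma(α, β) prior on the rate, n observations with total T give posterior Gamma(α+n, β+T).
So α = 11 − 7 = 4 and β = 72 − 54 = 18.

Gamma(shape=4, rate=18)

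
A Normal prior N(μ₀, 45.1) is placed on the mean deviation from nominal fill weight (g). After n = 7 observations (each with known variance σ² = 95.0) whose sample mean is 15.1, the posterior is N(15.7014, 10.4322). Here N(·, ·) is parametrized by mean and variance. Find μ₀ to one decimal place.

μ₀ = 17.7

With known observation variance, the Normal–Normal posterior has precision τ_n = τ₀ + n/σ² and mean μ_n = (τ₀μ₀ + (n/σ²)x̄)/τ_n.
Here τ₀ = 1/45.1 = 0.022173 and τ_data = 7/95.0 = 0.073684, so τ_n = 0.095857.
Rearranging for μ₀: μ₀ = (μ_n·τ_n − τ_data·x̄)/τ₀ = (15.7014·0.095857 − 0.073684·15.1) / 0.022173 = 0.392461/0.022173 ≈ 17.7.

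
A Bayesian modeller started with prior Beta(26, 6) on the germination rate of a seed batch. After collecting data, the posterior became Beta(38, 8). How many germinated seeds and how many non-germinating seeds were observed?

A Beta(α, β) prior with s successes and f failures in binomial data gives a Beta(α+s, β+f) posterior.
Match parameters: s=38−26=12, f=8−6=2.

12 germinated seeds and 2 non-germinating seeds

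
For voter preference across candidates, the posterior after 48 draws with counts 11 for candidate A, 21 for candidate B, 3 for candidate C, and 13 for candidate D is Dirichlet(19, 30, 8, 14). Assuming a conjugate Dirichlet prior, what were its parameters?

For a Dirichlet(α) prior with multinomial counts c, the posterior is Dirichlet(α + c) componentwise.
Subtract each count from the matching posterior parameter: 19−11=8, 30−21=9, 8−3=5, 14−13=1.

Dirichlet(8, 9, 5, 1)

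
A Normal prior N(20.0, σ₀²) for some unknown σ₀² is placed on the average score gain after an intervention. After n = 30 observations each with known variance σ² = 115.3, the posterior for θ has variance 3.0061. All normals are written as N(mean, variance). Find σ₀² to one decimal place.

For the Normal–Normal model with known σ², precisions add: τ_n = τ₀ + n/σ².
So 1/σ₀² = 1/3.0061 − 30/115.3 = 0.332657 − 0.260191 = 0.072466.
Hence σ₀² = 1/0.072466 ≈ 13.8.

σ₀² = 13.8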